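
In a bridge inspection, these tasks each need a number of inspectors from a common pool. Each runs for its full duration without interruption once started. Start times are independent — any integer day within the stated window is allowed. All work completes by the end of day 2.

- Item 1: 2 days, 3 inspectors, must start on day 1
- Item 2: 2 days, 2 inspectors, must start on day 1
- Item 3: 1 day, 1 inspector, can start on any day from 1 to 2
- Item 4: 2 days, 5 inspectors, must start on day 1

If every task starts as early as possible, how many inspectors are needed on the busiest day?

Early-start schedule: Item 1@1, Item 2@1, Item 3@1, Item 4@1.
Load per day: day 1: 11, day 2: 10.
Peak is 11.

11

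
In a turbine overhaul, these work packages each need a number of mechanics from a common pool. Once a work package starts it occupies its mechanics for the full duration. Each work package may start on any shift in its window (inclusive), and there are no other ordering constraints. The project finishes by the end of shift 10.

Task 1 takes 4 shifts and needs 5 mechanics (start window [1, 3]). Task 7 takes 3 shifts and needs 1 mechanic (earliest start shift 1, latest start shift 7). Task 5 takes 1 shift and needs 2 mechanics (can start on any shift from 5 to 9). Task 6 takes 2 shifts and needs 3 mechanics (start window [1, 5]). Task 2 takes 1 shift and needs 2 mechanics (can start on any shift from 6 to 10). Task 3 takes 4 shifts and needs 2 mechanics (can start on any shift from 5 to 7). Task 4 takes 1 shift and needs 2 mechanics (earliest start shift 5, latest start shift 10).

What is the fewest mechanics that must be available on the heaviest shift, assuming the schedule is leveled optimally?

Early-start (Task 1@1, Task 7@1, Task 5@5, Task 6@1, Task 2@6, Task 3@5, Task 4@5) gives peak 9: s1:9  s2:9  s3:6  s4:5  s5:6  s6:4  s7:2  s8:2  s9:0  s10:0.
Shift Task 7→5, Task 5→7, Task 6→5, Task 2→8, Task 3→7, Task 4→9.
Schedule Task 1@1, Task 7@5, Task 5@7, Task 6@5, Task 2@8, Task 3@7, Task 4@9: s1:5  s2:5  s3:5  s4:5  s5:4  s6:4  s7:5  s8:4  s9:4  s10:2 — peak 5.
Total mechanic-shifts = 43 over 10 shifts ⇒ peak ≥ ⌈43/10⌉ = 5, so 5 is optimal.

5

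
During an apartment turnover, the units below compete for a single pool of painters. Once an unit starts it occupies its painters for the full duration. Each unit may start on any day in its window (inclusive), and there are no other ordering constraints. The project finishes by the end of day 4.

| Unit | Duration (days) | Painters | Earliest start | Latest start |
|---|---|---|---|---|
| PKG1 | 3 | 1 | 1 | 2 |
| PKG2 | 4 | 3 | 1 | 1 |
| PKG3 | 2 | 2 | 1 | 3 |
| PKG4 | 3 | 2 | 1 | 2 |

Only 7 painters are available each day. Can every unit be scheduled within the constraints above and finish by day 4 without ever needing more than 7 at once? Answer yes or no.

no

The minimum achievable peak is 8; 7 < 8, so no feasible schedule stays within the cap.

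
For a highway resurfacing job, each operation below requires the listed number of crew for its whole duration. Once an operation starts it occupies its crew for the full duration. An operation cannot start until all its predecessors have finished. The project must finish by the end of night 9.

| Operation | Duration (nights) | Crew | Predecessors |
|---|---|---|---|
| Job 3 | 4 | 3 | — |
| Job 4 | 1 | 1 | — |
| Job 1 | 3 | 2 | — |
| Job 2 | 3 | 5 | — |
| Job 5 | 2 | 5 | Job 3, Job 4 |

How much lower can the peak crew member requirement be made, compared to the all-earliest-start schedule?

6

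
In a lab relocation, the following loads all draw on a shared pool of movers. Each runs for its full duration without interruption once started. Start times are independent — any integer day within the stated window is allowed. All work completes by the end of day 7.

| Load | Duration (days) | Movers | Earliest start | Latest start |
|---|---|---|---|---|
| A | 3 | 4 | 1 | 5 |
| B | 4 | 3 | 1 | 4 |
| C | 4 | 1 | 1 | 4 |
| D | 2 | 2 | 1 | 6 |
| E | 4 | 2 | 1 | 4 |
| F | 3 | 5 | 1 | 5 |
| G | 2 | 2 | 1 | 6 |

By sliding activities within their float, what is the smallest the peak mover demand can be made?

9

Early-start (A@1, B@1, C@1, D@1, E@1, F@1, G@1) gives peak 19: d1:19  d2:19  d3:15  d4:6  d5:0  d6:0  d7:0.
Shift D→4, E→4, F→5, G→6.
Schedule A@1, B@1, C@1, D@4, E@4, F@5, G@6: d1:8  d2:8  d3:8  d4:8  d5:9  d6:9  d7:9 — peak 9.
Total mover-days = 59 over 7 days ⇒ peak ≥ ⌈59/7⌉ = 9, so 9 is optimal.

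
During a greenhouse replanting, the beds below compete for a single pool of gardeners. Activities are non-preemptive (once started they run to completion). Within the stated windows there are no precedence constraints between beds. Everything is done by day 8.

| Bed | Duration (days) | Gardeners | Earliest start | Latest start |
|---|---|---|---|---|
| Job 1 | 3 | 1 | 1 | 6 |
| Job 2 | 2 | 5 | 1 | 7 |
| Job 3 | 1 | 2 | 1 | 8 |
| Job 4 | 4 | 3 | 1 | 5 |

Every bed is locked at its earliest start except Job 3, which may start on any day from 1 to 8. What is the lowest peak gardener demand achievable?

Job 3@1: d1:11  d2:9  d3:4  d4:3  d5:0  d6:0  d7:0  d8:0 → peak 11
Job 3@2: d1:9  d2:11  d3:4  d4:3  d5:0  d6:0  d7:0  d8:0 → peak 11
Job 3@3: d1:9  d2:9  d3:6  d4:3  d5:0  d6:0  d7:0  d8:0 → peak 9
Job 3@4: d1:9  d2:9  d3:4  d4:5  d5:0  d6:0  d7:0  d8:0 → peak 9
Job 3@5: d1:9  d2:9  d3:4  d4:3  d5:2  d6:0  d7:0  d8:0 → peak 9
Job 3@6: d1:9  d2:9  d3:4  d4:3  d5:0  d6:2  d7:0  d8:0 → peak 9
Job 3@7: d1:9  d2:9  d3:4  d4:3  d5:0  d6:0  d7:2  d8:0 → peak 9
Job 3@8: d1:9  d2:9  d3:4  d4:3  d5:0  d6:0  d7:0  d8:2 → peak 9
Best is Job 3@3, peak 9.

9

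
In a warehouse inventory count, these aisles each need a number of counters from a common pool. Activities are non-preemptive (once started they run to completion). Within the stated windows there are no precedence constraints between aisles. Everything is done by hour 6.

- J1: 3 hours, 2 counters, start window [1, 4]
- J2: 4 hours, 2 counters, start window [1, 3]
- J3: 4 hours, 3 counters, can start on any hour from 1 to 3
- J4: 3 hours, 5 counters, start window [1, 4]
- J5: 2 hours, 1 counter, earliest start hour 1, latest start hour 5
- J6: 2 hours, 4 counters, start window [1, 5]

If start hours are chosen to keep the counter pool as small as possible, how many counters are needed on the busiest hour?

10

Early-start (J1@1, J2@1, J3@1, J4@1, J5@1, J6@1) gives peak 17: h1:17  h2:17  h3:12  h4:5  h5:0  h6:0.
Shift J4→4, J6→5.
Schedule J1@1, J2@1, J3@1, J4@4, J5@1, J6@5: h1:8  h2:8  h3:7  h4:10  h5:9  h6:9 — peak 10.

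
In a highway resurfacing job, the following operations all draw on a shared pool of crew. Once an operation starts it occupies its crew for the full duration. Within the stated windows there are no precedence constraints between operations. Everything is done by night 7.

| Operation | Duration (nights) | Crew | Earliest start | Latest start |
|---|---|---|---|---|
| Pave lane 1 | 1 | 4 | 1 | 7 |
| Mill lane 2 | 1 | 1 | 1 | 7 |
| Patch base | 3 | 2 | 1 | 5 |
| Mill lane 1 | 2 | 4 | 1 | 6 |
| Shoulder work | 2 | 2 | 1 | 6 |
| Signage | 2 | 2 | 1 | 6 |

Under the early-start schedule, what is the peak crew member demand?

Early-start schedule: Pave lane 1@1, Mill lane 2@1, Patch base@1, Mill lane 1@1, Shoulder work@1, Signage@1.
Load per night: night 1: 15, night 2: 10, night 3: 2, night 4: 0, night 5: 0, night 6: 0, night 7: 0.
Peak is 15.

15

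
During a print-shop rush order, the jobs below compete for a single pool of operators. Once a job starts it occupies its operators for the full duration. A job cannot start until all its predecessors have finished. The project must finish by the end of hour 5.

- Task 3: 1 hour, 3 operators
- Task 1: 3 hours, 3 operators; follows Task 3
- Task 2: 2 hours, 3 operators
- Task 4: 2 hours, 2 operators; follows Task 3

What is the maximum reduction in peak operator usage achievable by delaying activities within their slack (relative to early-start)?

2

Early-start peak: h1:6  h2:8  h3:5  h4:3  h5:0 ⇒ 8.
Leveled (Task 3@1, Task 1@2, Task 2@1, Task 4@3): h1:6  h2:6  h3:5  h4:5  h5:0 ⇒ 6.
Reduction 8 − 6 = 2.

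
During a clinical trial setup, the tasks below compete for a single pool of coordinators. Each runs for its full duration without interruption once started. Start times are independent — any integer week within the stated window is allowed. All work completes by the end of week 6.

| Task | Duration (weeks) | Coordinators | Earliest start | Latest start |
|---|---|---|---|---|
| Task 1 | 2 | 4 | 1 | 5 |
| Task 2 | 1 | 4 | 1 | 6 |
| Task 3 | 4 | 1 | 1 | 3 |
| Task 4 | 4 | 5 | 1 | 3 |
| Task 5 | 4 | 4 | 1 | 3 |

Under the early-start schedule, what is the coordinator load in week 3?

10

At early start, week 3 has: Task 3, Task 4, Task 5.
Demand: 1 + 5 + 4 = 10.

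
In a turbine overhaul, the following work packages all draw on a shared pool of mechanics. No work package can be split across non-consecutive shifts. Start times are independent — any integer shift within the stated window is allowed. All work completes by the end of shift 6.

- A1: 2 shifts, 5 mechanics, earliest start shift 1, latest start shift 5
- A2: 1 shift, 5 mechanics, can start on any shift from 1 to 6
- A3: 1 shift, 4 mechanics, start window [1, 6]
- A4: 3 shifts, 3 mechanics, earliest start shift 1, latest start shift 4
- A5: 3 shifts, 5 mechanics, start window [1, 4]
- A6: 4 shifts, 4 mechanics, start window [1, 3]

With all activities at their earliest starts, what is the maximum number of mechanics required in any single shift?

Early-start schedule: A1@1, A2@1, A3@1, A4@1, A5@1, A6@1.
Load per shift: shift 1: 26, shift 2: 17, shift 3: 12, shift 4: 4, shift 5: 0, shift 6: 0.
Peak is 26.

26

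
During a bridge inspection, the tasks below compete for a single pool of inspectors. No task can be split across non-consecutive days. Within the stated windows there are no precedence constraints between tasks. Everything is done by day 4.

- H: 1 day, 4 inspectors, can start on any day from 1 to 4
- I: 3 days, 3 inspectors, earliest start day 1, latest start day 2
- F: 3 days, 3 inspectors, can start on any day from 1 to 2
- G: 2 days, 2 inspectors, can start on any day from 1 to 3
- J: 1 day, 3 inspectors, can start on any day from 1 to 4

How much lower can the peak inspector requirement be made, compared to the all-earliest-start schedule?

Early-start peak: d1:15  d2:8  d3:6  d4:0 ⇒ 15.
Leveled (H@1, I@1, F@2, G@2, J@4): d1:7  d2:8  d3:8  d4:6 ⇒ 8.
Reduction 15 − 8 = 7.

7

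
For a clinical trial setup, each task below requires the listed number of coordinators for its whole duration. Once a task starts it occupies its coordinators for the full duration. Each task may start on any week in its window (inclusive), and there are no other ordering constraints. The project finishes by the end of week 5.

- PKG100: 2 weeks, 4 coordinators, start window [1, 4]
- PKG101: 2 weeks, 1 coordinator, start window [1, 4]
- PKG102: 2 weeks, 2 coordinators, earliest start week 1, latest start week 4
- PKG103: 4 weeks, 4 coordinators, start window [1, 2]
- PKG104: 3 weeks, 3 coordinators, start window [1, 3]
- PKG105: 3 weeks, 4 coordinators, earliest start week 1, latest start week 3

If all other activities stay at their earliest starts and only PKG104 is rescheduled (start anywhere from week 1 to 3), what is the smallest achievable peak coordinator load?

PKG104@1: w1:18  w2:18  w3:11  w4:4  w5:0 → peak 18
PKG104@2: w1:15  w2:18  w3:11  w4:7  w5:0 → peak 18
PKG104@3: w1:15  w2:15  w3:11  w4:7  w5:3 → peak 15
Best is PKG104@3, peak 15.

15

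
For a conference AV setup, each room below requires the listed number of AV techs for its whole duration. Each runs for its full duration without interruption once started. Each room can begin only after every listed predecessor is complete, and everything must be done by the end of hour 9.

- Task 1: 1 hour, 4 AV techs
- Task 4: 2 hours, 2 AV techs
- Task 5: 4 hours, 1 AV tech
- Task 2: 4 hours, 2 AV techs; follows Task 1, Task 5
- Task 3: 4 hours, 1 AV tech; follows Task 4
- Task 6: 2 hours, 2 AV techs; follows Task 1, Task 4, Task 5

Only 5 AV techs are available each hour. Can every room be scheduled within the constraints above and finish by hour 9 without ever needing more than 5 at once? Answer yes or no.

yes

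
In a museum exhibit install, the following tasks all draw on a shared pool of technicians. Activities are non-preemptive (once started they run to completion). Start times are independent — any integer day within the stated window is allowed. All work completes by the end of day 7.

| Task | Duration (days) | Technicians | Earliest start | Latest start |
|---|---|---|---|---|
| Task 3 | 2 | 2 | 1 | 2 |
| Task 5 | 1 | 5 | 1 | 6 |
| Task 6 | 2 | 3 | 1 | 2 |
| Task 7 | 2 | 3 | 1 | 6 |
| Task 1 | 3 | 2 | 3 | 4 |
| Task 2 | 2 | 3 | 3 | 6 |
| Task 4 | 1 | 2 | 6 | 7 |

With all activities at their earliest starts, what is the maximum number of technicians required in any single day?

Early-start schedule: Task 3@1, Task 5@1, Task 6@1, Task 7@1, Task 1@3, Task 2@3, Task 4@6.
Load per day: day 1: 13, day 2: 8, day 3: 5, day 4: 5, day 5: 2, day 6: 2, day 7: 0.
Peak is 13.

13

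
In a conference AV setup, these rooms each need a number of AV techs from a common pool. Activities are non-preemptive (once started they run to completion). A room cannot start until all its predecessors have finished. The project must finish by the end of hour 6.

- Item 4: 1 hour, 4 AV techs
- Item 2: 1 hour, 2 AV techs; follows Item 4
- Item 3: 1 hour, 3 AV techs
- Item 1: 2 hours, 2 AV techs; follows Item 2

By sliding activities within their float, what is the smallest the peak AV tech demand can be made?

Early-start (Item 4@1, Item 2@2, Item 3@1, Item 1@3) gives peak 7: h1:7  h2:2  h3:2  h4:2  h5:0  h6:0.
Shift Item 3→3, Item 1→4.
Schedule Item 4@1, Item 2@2, Item 3@3, Item 1@4: h1:4  h2:2  h3:3  h4:2  h5:2  h6:0 — peak 4.

4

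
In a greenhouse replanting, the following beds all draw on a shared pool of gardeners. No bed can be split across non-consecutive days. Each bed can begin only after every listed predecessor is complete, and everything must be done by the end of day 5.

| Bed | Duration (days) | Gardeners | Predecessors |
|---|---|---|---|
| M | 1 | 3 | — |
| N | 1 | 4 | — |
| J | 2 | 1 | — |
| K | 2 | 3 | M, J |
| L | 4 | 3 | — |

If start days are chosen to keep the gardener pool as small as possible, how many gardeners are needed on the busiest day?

Early-start (M@1, N@1, J@1, K@3, L@1) gives peak 11: d1:11  d2:4  d3:6  d4:6  d5:0.
Shift M→3, K→4, L→2.
Schedule M@3, N@1, J@1, K@4, L@2: d1:5  d2:4  d3:6  d4:6  d5:6 — peak 6.
Total gardener-days = 27 over 5 days ⇒ peak ≥ ⌈27/5⌉ = 6, so 6 is optimal.

6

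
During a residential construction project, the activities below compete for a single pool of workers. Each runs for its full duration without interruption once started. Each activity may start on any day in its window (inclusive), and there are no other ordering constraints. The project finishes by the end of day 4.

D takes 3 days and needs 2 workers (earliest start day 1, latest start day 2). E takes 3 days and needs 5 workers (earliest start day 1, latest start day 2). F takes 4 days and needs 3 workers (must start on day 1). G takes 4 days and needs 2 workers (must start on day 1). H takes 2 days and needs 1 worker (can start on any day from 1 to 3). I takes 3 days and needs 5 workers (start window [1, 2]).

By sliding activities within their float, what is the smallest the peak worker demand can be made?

Schedule D@1, E@1, F@1, G@1, H@1, I@1: d1:18  d2:18  d3:17  d4:5 — peak 18.
No arrangement of the 24 feasible schedules does better.

18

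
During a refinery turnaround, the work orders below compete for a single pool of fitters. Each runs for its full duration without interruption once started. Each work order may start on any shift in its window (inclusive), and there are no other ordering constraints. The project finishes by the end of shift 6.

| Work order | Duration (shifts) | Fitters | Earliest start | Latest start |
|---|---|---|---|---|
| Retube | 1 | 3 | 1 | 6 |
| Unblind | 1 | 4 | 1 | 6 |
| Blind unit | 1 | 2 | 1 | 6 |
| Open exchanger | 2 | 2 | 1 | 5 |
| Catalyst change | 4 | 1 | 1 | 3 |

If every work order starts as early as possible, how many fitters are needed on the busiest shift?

Early-start schedule: Retube@1, Unblind@1, Blind unit@1, Open exchanger@1, Catalyst change@1.
Load per shift: shift 1: 12, shift 2: 3, shift 3: 1, shift 4: 1, shift 5: 0, shift 6: 0.
Peak is 12.

12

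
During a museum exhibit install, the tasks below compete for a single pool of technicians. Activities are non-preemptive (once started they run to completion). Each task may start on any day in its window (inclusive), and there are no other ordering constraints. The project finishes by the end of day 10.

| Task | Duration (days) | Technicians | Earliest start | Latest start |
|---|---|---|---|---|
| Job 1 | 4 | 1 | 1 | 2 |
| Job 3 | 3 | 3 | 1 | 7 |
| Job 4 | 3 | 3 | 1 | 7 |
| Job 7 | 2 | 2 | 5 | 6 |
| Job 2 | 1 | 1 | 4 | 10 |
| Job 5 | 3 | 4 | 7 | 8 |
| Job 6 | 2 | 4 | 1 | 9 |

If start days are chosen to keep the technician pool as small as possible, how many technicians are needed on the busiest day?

Early-start (Job 1@1, Job 3@1, Job 4@1, Job 7@5, Job 2@4, Job 5@7, Job 6@1) gives peak 11: d1:11  d2:11  d3:7  d4:2  d5:2  d6:2  d7:4  d8:4  d9:4  d10:0.
Shift Job 3→3, Job 4→5, Job 7→6, Job 5→8.
Schedule Job 1@1, Job 3@3, Job 4@5, Job 7@6, Job 2@4, Job 5@8, Job 6@1: d1:5  d2:5  d3:4  d4:5  d5:6  d6:5  d7:5  d8:4  d9:4  d10:4 — peak 6.

6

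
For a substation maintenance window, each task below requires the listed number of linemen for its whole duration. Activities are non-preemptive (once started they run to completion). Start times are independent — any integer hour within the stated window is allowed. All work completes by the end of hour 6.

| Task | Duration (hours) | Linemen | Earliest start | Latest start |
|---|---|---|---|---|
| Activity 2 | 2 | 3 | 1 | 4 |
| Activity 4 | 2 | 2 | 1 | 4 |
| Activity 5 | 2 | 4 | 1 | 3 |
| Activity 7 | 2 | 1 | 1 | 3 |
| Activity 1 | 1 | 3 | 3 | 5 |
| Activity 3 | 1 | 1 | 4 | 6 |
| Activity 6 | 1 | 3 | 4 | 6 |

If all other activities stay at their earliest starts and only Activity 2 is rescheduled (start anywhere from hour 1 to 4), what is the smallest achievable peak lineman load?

Activity 2@1: h1:10  h2:10  h3:3  h4:4  h5:0  h6:0 → peak 10
Activity 2@2: h1:7  h2:10  h3:6  h4:4  h5:0  h6:0 → peak 10
Activity 2@3: h1:7  h2:7  h3:6  h4:7  h5:0  h6:0 → peak 7
Activity 2@4: h1:7  h2:7  h3:3  h4:7  h5:3  h6:0 → peak 7
Best is Activity 2@3, peak 7.

7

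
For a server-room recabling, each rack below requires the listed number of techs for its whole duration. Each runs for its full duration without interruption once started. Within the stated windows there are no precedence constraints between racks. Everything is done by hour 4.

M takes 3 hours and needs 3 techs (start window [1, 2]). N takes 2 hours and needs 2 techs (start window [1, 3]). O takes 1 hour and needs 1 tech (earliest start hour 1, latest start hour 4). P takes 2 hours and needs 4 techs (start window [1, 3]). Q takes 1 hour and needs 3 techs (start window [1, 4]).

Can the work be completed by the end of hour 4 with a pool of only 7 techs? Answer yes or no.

Schedule M@1, N@1, O@1, P@3, Q@4: h1:6  h2:5  h3:7  h4:7 — peak 7 ≤ 7.

yes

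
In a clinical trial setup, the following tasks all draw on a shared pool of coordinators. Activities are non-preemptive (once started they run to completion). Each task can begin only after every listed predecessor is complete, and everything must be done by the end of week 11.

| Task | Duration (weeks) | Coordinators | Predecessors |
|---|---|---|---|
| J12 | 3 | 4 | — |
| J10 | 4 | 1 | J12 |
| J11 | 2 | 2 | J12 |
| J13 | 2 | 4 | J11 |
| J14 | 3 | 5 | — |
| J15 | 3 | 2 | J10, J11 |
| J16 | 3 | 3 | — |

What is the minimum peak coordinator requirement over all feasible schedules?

6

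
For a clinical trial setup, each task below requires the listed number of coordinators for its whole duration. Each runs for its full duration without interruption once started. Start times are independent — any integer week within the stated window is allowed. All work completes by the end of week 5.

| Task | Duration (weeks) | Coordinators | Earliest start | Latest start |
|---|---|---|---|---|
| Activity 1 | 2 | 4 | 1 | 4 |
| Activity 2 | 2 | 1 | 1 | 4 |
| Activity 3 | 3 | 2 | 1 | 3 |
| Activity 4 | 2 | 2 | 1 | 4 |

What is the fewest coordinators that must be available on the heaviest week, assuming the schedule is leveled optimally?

5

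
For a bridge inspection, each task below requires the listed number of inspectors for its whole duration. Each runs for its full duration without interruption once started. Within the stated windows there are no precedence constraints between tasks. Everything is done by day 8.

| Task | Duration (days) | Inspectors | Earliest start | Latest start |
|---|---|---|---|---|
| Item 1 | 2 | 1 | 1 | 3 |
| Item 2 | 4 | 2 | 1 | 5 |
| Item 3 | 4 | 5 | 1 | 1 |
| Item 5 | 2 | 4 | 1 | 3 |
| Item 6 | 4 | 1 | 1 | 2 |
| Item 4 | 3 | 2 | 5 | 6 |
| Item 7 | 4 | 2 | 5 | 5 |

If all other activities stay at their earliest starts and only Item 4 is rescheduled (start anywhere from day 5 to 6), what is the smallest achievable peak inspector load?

Item 4@5: d1:13  d2:13  d3:8  d4:8  d5:4  d6:4  d7:4  d8:2 → peak 13
Item 4@6: d1:13  d2:13  d3:8  d4:8  d5:2  d6:4  d7:4  d8:4 → peak 13
Best is Item 4@5, peak 13.

13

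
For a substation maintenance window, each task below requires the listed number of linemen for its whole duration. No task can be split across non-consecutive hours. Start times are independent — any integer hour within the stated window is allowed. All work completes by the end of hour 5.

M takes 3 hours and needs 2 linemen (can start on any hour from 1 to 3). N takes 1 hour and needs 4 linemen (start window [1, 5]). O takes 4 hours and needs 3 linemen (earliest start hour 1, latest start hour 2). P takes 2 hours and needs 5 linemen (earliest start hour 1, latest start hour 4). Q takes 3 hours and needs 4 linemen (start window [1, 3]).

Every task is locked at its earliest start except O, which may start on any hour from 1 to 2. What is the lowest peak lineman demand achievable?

O@1: h1:18  h2:14  h3:9  h4:3  h5:0 → peak 18
O@2: h1:15  h2:14  h3:9  h4:3  h5:3 → peak 15
Best is O@2, peak 15.

15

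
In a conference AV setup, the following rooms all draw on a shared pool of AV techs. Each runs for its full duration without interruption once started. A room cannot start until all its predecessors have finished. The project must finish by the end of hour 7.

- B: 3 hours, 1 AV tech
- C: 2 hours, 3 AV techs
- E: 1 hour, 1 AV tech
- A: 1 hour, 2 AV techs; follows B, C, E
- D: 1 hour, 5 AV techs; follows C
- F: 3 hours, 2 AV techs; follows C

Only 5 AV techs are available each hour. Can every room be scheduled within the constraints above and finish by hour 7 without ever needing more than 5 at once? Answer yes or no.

Schedule B@1, C@1, E@1, A@4, D@6, F@3: h1:5  h2:4  h3:3  h4:4  h5:2  h6:5  h7:0 — peak 5 ≤ 5.

yes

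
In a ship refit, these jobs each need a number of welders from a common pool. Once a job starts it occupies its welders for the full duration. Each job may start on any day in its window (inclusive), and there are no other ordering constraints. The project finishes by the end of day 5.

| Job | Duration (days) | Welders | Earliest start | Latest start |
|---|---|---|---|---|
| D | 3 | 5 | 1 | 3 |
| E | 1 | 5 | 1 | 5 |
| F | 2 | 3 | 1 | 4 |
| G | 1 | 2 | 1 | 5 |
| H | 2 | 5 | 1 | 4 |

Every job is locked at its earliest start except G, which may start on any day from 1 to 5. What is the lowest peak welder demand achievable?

18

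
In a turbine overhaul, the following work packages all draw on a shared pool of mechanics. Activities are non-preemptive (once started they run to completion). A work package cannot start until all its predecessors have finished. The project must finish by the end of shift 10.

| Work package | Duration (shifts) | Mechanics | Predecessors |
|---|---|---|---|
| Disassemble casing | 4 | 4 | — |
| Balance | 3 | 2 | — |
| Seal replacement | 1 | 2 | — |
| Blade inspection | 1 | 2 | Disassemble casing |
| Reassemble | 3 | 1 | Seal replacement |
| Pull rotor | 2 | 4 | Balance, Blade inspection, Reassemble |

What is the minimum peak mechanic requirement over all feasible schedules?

4

Early-start (Disassemble casing@1, Balance@1, Seal replacement@1, Blade inspection@5, Reassemble@2, Pull rotor@6) gives peak 8: s1:8  s2:7  s3:7  s4:5  s5:2  s6:4  s7:4  s8:0  s9:0  s10:0.
Shift Balance→5, Seal replacement→5, Blade inspection→8, Reassemble→6, Pull rotor→9.
Schedule Disassemble casing@1, Balance@5, Seal replacement@5, Blade inspection@8, Reassemble@6, Pull rotor@9: s1:4  s2:4  s3:4  s4:4  s5:4  s6:3  s7:3  s8:3  s9:4  s10:4 — peak 4.
Total mechanic-shifts = 37 over 10 shifts ⇒ peak ≥ ⌈37/10⌉ = 4, so 4 is optimal.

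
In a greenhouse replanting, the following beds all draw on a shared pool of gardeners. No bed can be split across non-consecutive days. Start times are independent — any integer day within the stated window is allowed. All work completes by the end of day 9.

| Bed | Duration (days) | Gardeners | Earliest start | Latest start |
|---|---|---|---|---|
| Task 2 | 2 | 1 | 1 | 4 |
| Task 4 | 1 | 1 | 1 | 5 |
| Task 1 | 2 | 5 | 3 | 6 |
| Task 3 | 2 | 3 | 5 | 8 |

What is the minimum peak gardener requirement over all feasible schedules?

5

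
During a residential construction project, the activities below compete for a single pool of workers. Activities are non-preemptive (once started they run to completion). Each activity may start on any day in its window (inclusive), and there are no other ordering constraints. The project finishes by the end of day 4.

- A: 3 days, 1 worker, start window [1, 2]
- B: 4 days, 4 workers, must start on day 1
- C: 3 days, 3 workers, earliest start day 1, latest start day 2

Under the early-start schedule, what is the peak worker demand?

8

Early-start schedule: A@1, B@1, C@1.
Load per day: day 1: 8, day 2: 8, day 3: 8, day 4: 4.
Peak is 8.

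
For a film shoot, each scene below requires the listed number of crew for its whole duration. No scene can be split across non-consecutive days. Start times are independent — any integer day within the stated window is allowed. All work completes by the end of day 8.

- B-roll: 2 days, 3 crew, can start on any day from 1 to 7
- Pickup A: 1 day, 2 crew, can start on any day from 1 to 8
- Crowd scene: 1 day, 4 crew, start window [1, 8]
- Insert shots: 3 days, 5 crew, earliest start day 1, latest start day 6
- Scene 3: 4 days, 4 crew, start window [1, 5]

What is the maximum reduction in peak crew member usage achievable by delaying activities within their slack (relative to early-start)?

11

Early-start peak: d1:18  d2:12  d3:9  d4:4  d5:0  d6:0  d7:0  d8:0 ⇒ 18.
Leveled (B-roll@1, Pickup A@3, Crowd scene@1, Insert shots@6, Scene 3@2): d1:7  d2:7  d3:6  d4:4  d5:4  d6:5  d7:5  d8:5 ⇒ 7.
Reduction 18 − 7 = 11.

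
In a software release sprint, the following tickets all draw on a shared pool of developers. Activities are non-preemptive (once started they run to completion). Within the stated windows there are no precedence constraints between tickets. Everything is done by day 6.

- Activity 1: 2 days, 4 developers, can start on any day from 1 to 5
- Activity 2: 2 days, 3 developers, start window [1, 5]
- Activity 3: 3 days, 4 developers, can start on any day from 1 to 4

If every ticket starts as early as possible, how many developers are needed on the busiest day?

11

Early-start schedule: Activity 1@1, Activity 2@1, Activity 3@1.
Load per day: day 1: 11, day 2: 11, day 3: 4, day 4: 0, day 5: 0, day 6: 0.
Peak is 11.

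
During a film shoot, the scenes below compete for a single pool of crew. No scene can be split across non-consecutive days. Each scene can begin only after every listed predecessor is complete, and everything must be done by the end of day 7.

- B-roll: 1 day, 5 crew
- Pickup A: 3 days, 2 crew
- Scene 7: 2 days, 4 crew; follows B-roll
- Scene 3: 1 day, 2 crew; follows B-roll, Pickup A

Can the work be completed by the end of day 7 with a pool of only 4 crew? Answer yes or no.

The minimum achievable peak is 5; 4 < 5, so no feasible schedule stays within the cap.

no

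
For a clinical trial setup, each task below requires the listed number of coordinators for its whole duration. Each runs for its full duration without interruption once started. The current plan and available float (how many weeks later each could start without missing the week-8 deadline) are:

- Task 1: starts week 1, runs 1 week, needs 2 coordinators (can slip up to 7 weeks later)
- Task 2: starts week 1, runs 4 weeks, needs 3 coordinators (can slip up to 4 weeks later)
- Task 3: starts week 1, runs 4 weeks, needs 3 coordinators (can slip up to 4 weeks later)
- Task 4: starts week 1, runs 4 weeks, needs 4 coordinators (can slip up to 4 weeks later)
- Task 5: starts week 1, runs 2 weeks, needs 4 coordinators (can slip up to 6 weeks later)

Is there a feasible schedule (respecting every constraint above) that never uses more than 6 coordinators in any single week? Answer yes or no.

Total coordinator-weeks = 50; over 8 weeks the average is 50/8 > 6, so some week must exceed 6.

no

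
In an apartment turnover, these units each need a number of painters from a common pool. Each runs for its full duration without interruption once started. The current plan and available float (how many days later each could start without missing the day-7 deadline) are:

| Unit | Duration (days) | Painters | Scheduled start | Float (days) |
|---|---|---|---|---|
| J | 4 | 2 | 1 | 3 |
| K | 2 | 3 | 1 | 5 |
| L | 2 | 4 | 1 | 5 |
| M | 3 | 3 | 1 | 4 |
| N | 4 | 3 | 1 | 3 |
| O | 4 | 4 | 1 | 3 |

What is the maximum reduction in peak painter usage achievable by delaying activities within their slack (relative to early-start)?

Early-start peak: d1:19  d2:19  d3:12  d4:9  d5:0  d6:0  d7:0 ⇒ 19.
Leveled (J@1, K@1, L@1, M@5, N@3, O@3): d1:9  d2:9  d3:9  d4:9  d5:10  d6:10  d7:3 ⇒ 10.
Reduction 19 − 10 = 9.

9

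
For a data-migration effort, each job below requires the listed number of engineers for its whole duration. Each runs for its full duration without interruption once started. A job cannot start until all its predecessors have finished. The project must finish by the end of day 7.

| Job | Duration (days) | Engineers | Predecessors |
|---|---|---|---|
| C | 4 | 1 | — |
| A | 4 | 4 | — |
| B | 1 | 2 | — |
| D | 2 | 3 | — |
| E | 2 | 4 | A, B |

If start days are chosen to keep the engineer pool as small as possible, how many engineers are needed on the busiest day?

Early-start (C@1, A@1, B@1, D@1, E@5) gives peak 10: d1:10  d2:8  d3:5  d4:5  d5:4  d6:4  d7:0.
Shift D→5.
Schedule C@1, A@1, B@1, D@5, E@5: d1:7  d2:5  d3:5  d4:5  d5:7  d6:7  d7:0 — peak 7.

7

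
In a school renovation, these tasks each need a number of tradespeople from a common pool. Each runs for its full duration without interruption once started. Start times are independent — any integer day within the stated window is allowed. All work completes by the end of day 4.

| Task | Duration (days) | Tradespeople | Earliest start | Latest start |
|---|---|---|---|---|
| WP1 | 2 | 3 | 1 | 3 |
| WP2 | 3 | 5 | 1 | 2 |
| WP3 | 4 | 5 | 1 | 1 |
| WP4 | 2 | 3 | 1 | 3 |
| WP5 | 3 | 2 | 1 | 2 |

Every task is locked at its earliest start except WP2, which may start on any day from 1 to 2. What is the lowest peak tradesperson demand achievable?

18

WP2@1: d1:18  d2:18  d3:12  d4:5 → peak 18
WP2@2: d1:13  d2:18  d3:12  d4:10 → peak 18
Best is WP2@1, peak 18.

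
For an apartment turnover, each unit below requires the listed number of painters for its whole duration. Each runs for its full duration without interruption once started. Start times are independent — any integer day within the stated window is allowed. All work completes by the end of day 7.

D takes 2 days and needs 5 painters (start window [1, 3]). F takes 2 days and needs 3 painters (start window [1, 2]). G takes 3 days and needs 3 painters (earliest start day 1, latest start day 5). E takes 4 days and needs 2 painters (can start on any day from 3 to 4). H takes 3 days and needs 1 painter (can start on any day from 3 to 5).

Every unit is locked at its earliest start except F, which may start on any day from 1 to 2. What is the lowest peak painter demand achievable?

F@1: d1:11  d2:11  d3:6  d4:3  d5:3  d6:2  d7:0 → peak 11
F@2: d1:8  d2:11  d3:9  d4:3  d5:3  d6:2  d7:0 → peak 11
Best is F@1, peak 11.

11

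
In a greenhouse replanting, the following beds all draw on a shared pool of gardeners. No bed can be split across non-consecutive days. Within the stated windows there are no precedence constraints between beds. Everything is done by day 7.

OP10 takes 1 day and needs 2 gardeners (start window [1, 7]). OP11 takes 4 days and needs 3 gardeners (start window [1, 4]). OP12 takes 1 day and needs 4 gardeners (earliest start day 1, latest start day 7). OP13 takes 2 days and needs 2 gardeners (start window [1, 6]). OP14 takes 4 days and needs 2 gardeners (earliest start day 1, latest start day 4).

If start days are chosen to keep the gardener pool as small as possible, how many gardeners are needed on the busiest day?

Early-start (OP10@1, OP11@1, OP12@1, OP13@1, OP14@1) gives peak 13: d1:13  d2:7  d3:5  d4:5  d5:0  d6:0  d7:0.
Shift OP12→7, OP13→5, OP14→2.
Schedule OP10@1, OP11@1, OP12@7, OP13@5, OP14@2: d1:5  d2:5  d3:5  d4:5  d5:4  d6:2  d7:4 — peak 5.
Total gardener-days = 30 over 7 days ⇒ peak ≥ ⌈30/7⌉ = 5, so 5 is optimal.

5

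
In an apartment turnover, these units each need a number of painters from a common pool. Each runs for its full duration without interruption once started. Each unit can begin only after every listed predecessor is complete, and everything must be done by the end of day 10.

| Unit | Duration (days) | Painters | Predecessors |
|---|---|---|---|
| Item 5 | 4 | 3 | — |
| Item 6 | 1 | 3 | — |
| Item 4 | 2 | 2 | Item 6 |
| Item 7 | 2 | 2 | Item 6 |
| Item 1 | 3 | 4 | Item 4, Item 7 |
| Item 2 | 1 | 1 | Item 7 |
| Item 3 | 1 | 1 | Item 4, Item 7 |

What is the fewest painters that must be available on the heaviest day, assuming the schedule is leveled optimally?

4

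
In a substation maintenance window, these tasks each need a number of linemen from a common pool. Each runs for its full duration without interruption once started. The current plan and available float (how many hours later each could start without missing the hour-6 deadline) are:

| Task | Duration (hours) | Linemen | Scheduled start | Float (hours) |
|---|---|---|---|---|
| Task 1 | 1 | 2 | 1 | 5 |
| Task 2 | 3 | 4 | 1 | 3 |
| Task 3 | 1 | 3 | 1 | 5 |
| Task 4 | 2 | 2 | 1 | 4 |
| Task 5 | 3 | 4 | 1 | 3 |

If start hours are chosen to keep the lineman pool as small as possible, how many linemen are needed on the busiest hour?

7

Early-start (Task 1@1, Task 2@1, Task 3@1, Task 4@1, Task 5@1) gives peak 15: h1:15  h2:10  h3:8  h4:0  h5:0  h6:0.
Shift Task 3→2, Task 4→3, Task 5→4.
Schedule Task 1@1, Task 2@1, Task 3@2, Task 4@3, Task 5@4: h1:6  h2:7  h3:6  h4:6  h5:4  h6:4 — peak 7.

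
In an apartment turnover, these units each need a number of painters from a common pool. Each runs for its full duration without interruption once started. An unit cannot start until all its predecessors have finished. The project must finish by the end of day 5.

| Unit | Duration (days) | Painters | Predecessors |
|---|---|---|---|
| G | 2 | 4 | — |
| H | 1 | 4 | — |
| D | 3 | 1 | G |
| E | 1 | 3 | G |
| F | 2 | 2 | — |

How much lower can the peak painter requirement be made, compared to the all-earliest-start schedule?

4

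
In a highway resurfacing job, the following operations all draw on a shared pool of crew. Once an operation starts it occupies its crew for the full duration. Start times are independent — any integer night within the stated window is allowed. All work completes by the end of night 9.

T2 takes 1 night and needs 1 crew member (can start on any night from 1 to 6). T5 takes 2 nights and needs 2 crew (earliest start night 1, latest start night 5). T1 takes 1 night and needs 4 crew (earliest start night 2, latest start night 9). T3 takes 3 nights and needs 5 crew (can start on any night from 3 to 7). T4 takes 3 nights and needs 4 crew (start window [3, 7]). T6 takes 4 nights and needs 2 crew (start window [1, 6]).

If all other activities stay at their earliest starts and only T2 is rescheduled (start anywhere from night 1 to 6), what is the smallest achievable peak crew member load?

T2@1: n1:5  n2:8  n3:11  n4:11  n5:9  n6:0  n7:0  n8:0  n9:0 → peak 11
T2@2: n1:4  n2:9  n3:11  n4:11  n5:9  n6:0  n7:0  n8:0  n9:0 → peak 11
T2@3: n1:4  n2:8  n3:12  n4:11  n5:9  n6:0  n7:0  n8:0  n9:0 → peak 12
T2@4: n1:4  n2:8  n3:11  n4:12  n5:9  n6:0  n7:0  n8:0  n9:0 → peak 12
T2@5: n1:4  n2:8  n3:11  n4:11  n5:10  n6:0  n7:0  n8:0  n9:0 → peak 11
T2@6: n1:4  n2:8  n3:11  n4:11  n5:9  n6:1  n7:0  n8:0  n9:0 → peak 11
Best is T2@1, peak 11.

11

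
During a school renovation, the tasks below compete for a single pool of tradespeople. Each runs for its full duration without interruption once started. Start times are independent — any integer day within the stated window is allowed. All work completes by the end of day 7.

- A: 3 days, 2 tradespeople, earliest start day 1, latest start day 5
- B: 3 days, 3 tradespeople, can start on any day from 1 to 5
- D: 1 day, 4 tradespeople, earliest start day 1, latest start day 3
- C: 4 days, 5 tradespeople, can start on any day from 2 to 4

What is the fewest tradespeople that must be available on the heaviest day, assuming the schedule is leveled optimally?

Early-start (A@1, B@1, D@1, C@2) gives peak 10: d1:9  d2:10  d3:10  d4:5  d5:5  d6:0  d7:0.
Shift A→2, C→4.
Schedule A@2, B@1, D@1, C@4: d1:7  d2:5  d3:5  d4:7  d5:5  d6:5  d7:5 — peak 7.

7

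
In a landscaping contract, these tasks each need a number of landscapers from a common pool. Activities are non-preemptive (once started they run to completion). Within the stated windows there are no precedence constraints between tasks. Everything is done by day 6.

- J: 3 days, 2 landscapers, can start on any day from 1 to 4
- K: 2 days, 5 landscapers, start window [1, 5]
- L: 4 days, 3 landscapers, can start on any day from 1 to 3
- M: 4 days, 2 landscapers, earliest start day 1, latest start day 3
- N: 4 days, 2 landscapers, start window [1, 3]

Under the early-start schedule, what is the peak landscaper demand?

14

Early-start schedule: J@1, K@1, L@1, M@1, N@1.
Load per day: day 1: 14, day 2: 14, day 3: 9, day 4: 7, day 5: 0, day 6: 0.
Peak is 14.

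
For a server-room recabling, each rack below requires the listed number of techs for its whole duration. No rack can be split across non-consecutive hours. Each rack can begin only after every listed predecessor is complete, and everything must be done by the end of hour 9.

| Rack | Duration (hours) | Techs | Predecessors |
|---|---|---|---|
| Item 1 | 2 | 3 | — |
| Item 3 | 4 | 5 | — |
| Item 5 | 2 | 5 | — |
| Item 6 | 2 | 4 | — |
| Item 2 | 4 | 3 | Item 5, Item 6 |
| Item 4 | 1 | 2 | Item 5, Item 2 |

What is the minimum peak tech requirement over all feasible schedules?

8

Early-start (Item 1@1, Item 3@1, Item 5@1, Item 6@1, Item 2@3, Item 4@7) gives peak 17: h1:17  h2:17  h3:8  h4:8  h5:3  h6:3  h7:2  h8:0  h9:0.
Shift Item 3→5, Item 6→3, Item 2→5, Item 4→9.
Schedule Item 1@1, Item 3@5, Item 5@1, Item 6@3, Item 2@5, Item 4@9: h1:8  h2:8  h3:4  h4:4  h5:8  h6:8  h7:8  h8:8  h9:2 — peak 8.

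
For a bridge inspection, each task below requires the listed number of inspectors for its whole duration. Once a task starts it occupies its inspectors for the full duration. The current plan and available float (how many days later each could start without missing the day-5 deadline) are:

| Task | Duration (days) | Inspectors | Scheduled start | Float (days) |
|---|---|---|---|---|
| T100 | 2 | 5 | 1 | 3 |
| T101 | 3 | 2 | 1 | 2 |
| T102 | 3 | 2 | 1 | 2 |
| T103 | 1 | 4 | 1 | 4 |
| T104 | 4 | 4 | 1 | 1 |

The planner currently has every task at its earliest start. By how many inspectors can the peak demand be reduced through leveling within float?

8

Early-start peak: d1:17  d2:13  d3:8  d4:4  d5:0 ⇒ 17.
Leveled (T100@1, T101@3, T102@3, T103@1, T104@2): d1:9  d2:9  d3:8  d4:8  d5:8 ⇒ 9.
Reduction 17 − 9 = 8.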